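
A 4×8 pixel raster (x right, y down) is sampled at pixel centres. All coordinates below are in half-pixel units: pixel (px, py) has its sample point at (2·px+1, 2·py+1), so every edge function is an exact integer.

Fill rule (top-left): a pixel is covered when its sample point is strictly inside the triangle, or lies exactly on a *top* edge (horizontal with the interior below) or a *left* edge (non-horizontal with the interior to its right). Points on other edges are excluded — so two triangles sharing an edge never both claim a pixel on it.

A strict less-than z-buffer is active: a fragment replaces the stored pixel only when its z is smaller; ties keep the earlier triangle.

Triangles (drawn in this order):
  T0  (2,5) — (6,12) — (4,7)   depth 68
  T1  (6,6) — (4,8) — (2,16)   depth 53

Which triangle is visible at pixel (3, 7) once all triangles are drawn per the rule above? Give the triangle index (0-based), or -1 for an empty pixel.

T0:
  2·area = 6  (B↔C swapped to make it positive)
  edge (2, 5)→(4, 7): d=(2,2) right/bottom  bias=-1
  edge (4, 7)→(6, 12): d=(2,5) right/bottom  bias=-1
  edge (6, 12)→(2, 5): d=(-4,-7) top-left  bias=+0
  covered (0 px):
    · · · ·
    · · · ·
    · · · ·
    · · · ·
    · · · ·
    · · · ·
    · · · ·
    · · · ·
T1:
  2·area = 12  (B↔C swapped to make it positive)
  edge (6, 6)→(2, 16): d=(-4,10) right/bottom  bias=-1
  edge (2, 16)→(4, 8): d=(2,-8) top-left  bias=+0
  edge (4, 8)→(6, 6): d=(2,-2) top-left  bias=+0
    (3,2)@(7, 5): e=[-6,18,0] → ·  [on edge]
    (2,3)@(5, 7): e=[6,6,0] → #  [on edge]
    (3,3)@(7, 7): e=[-14,22,4] → ·
    (1,4)@(3, 9): e=[18,-6,0] → ·  [on edge]
    (2,4)@(5, 9): e=[-2,10,4] → ·
    (0,5)@(1, 11): e=[30,-18,0] → ·  [on edge]
    (1,6)@(3, 13): e=[2,2,8] → #
    (2,6)@(5, 13): e=[-18,18,12] → ·
    (1,7)@(3, 15): e=[-6,6,12] → ·
  covered (2 px):
    · · · ·
    · · · ·
    · · · ·
    · · # ·
    · · · ·
    · · · ·
    · # · ·
    · · · ·

Z-buffer (winner per pixel, '.' = empty):
  . . . .
  . . . .
  . . . .
  . . 1 .
  . . . .
  . . . .
  . 1 . .
  . . . .

Final: -1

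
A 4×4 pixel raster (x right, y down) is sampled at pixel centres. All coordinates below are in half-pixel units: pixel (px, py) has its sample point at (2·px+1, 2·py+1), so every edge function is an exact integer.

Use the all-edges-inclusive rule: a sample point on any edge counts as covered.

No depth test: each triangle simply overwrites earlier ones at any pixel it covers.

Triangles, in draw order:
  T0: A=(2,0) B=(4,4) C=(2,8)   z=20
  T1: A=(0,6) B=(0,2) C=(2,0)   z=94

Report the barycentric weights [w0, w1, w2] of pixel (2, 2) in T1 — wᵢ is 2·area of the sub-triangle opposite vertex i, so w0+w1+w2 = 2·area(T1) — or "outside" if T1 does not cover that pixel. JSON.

T0:
  2·area = 16
  edge (2, 0)→(4, 4): d=(2,4) inclusive
  edge (4, 4)→(2, 8): d=(-2,4) inclusive
  edge (2, 8)→(2, 0): d=(0,-8) inclusive
    (1,1)@(3, 3): e=[2,6,8] → █
    (2,1)@(5, 3): e=[-6,-2,24] → ·
    (1,2)@(3, 5): e=[6,2,8] → █
    (2,2)@(5, 5): e=[-2,-6,24] → ·
    (1,3)@(3, 7): e=[10,-2,8] → ·
  covered (2 px):
    · · · ·
    · █ · ·
    · █ · ·
    · · · ·
T1:
  2·area = 8
  edge (0, 6)→(0, 2): d=(0,-4) inclusive
  edge (0, 2)→(2, 0): d=(2,-2) inclusive
  edge (2, 0)→(0, 6): d=(-2,6) inclusive
    (0,0)@(1, 1): e=[4,0,4] → █  [on edge]
    (1,0)@(3, 1): e=[12,4,-8] → ·
    (0,1)@(1, 3): e=[4,4,0] → █  [on edge]
    (1,1)@(3, 3): e=[12,8,-12] → ·
    (0,2)@(1, 5): e=[4,8,-4] → ·
  covered (2 px):
    █ · · ·
    █ · · ·
    · · · ·
    · · · ·

Final: "outside"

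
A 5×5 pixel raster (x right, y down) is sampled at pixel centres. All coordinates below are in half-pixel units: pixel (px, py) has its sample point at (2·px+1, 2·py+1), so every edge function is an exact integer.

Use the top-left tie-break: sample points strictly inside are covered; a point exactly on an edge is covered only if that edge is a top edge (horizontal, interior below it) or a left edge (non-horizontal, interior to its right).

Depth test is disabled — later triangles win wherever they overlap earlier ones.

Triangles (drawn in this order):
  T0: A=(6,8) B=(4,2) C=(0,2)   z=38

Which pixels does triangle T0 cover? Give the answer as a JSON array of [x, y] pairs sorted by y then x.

T0:
  2·area = 24  (B↔C swapped to make it positive)
  edge (6, 8)→(0, 2): d=(-6,-6) top-left  bias=+0
  edge (0, 2)→(4, 2): d=(4,0) top-left  bias=+0
  edge (4, 2)→(6, 8): d=(2,6) right/bottom  bias=-1
    (0,1)@(1, 3): e=[0,4,20] → #  [on edge]
    (1,1)@(3, 3): e=[12,4,8] → #
    (2,1)@(5, 3): e=[24,4,-4] → ·
    (0,2)@(1, 5): e=[-12,12,24] → ·
    (1,2)@(3, 5): e=[0,12,12] → #  [on edge]
    (2,2)@(5, 5): e=[12,12,0] → ·  [on edge]
    (1,3)@(3, 7): e=[-12,20,16] → ·
    (2,3)@(5, 7): e=[0,20,4] → #  [on edge]
    (3,3)@(7, 7): e=[12,20,-8] → ·
    (2,4)@(5, 9): e=[-12,28,8] → ·
    (3,4)@(7, 9): e=[0,28,-4] → ·  [on edge]
  covered (4 px):
    · · · · ·
    # # · · ·
    · # · · ·
    · · # · ·
    · · · · ·

Result: [[0,1],[1,1],[1,2],[2,3]]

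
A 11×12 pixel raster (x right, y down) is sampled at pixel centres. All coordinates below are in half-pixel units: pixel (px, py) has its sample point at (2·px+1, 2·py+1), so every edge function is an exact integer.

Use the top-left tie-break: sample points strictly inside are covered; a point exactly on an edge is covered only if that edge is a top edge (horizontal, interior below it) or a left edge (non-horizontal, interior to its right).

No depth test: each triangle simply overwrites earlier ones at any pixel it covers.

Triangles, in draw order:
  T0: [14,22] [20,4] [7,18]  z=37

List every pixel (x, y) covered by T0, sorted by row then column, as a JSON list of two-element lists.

T0:
  2·area = 150  (B↔C swapped to make it positive)
  edge (14, 22)→(7, 18): d=(-7,-4) top-left  bias=+0
  edge (7, 18)→(20, 4): d=(13,-14) top-left  bias=+0
  edge (20, 4)→(14, 22): d=(-6,18) right/bottom  bias=-1
    (10,0)@(21, 1): e=[175,-25,0] → ·  [on edge]
    (9,3)@(19, 7): e=[125,25,0] → ·  [on edge]
    (8,4)@(17, 9): e=[103,23,24] → █
    (9,4)@(19, 9): e=[111,51,-12] → ·
    (7,5)@(15, 11): e=[81,21,48] → █
    (9,5)@(19, 11): e=[97,77,-24] → ·
    (6,6)@(13, 13): e=[59,19,72] → █
    (8,6)@(17, 13): e=[75,75,0] → ·  [on edge]
    (5,7)@(11, 15): e=[37,17,96] → █
    (8,7)@(17, 15): e=[61,101,-12] → ·
    (4,8)@(9, 17): e=[15,15,120] → █
    (8,8)@(17, 17): e=[47,127,-24] → ·
    (7,9)@(15, 19): e=[25,125,0] → ·  [on edge]
  covered (16 px):
    · · · · · · · · · · ·
    · · · · · · · · · · ·
    · · · · · · · · · · ·
    · · · · · · · · · · ·
    · · · · · · · · █ · ·
    · · · · · · · █ █ · ·
    · · · · · · █ █ · · ·
    · · · · · █ █ █ · · ·
    · · · · █ █ █ █ · · ·
    · · · · █ █ █ · · · ·
    · · · · · · █ · · · ·
    · · · · · · · · · · ·

Result: [[8,4],[7,5],[8,5],[6,6],[7,6],[5,7],[6,7],[7,7],[4,8],[5,8],[6,8],[7,8],[4,9],[5,9],[6,9],[6,10]]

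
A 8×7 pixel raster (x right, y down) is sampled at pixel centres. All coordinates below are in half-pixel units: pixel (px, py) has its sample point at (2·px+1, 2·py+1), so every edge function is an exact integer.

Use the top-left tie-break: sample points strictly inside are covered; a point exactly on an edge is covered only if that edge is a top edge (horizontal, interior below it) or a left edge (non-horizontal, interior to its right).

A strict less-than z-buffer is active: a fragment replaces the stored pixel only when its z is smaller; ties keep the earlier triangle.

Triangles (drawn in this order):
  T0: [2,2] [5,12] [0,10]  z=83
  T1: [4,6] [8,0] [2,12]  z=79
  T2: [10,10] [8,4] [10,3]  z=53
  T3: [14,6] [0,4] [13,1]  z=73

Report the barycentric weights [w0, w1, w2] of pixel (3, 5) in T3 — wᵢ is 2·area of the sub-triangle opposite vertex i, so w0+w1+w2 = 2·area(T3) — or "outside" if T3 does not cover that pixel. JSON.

T0:
  2·area = 44
  edge (2, 2)→(5, 12): d=(3,10) right/bottom  bias=-1
  edge (5, 12)→(0, 10): d=(-5,-2) top-left  bias=+0
  edge (0, 10)→(2, 2): d=(2,-8) top-left  bias=+0
    (0,3)@(1, 7): e=[25,17,2] → █
    (1,3)@(3, 7): e=[5,21,18] → █
    (2,3)@(5, 7): e=[-15,25,34] → ·
    (0,4)@(1, 9): e=[31,7,6] → █
    (2,4)@(5, 9): e=[-9,15,38] → ·
    (0,5)@(1, 11): e=[37,-3,10] → ·
    (1,5)@(3, 11): e=[17,1,26] → █
    (2,5)@(5, 11): e=[-3,5,42] → ·
    (1,6)@(3, 13): e=[23,-9,30] → ·
  covered (5 px):
    · · · · · · · ·
    · · · · · · · ·
    · · · · · · · ·
    █ █ · · · · · ·
    █ █ · · · · · ·
    · █ · · · · · ·
    · · · · · · · ·
T1:
  2·area = 12
  edge (4, 6)→(8, 0): d=(4,-6) top-left  bias=+0
  edge (8, 0)→(2, 12): d=(-6,12) right/bottom  bias=-1
  edge (2, 12)→(4, 6): d=(2,-6) top-left  bias=+0
    (2,1)@(5, 3): e=[-6,18,0] → ·  [on edge]
    (2,2)@(5, 5): e=[2,6,4] → █
    (3,2)@(7, 5): e=[14,-18,16] → ·
    (2,3)@(5, 7): e=[10,-6,8] → ·
    (1,4)@(3, 9): e=[6,6,0] → █  [on edge]
    (2,4)@(5, 9): e=[18,-18,12] → ·
    (1,5)@(3, 11): e=[14,-6,4] → ·
  covered (2 px):
    · · · · · · · ·
    · · · · · · · ·
    · · █ · · · · ·
    · · · · · · · ·
    · █ · · · · · ·
    · · · · · · · ·
    · · · · · · · ·
T2:
  2·area = 14
  edge (10, 10)→(8, 4): d=(-2,-6) top-left  bias=+0
  edge (8, 4)→(10, 3): d=(2,-1) top-left  bias=+0
  edge (10, 3)→(10, 10): d=(0,7) right/bottom  bias=-1
    (3,0)@(7, 1): e=[0,-7,21] → ·  [on edge]
    (4,2)@(9, 5): e=[4,3,7] → █
    (5,2)@(11, 5): e=[16,5,-7] → ·
    (4,3)@(9, 7): e=[0,7,7] → █  [on edge]
    (5,3)@(11, 7): e=[12,9,-7] → ·
    (4,4)@(9, 9): e=[-4,11,7] → ·
    (5,6)@(11, 13): e=[0,21,-7] → ·  [on edge]
  covered (2 px):
    · · · · · · · ·
    · · · · · · · ·
    · · · · █ · · ·
    · · · · █ · · ·
    · · · · · · · ·
    · · · · · · · ·
    · · · · · · · ·
T3:
  2·area = 68
  edge (14, 6)→(0, 4): d=(-14,-2) top-left  bias=+0
  edge (0, 4)→(13, 1): d=(13,-3) top-left  bias=+0
  edge (13, 1)→(14, 6): d=(1,5) right/bottom  bias=-1
    (6,0)@(13, 1): e=[68,0,0] → ·  [on edge]
    (2,1)@(5, 3): e=[24,2,42] → █
    (3,1)@(7, 3): e=[28,8,32] → █
    (4,1)@(9, 3): e=[32,14,22] → █
    (5,1)@(11, 3): e=[36,20,12] → █
    (6,1)@(13, 3): e=[40,26,2] → █
    (7,1)@(15, 3): e=[44,32,-8] → ·
    (2,2)@(5, 5): e=[-4,28,44] → ·
    (3,2)@(7, 5): e=[0,34,34] → █  [on edge]
    (7,2)@(15, 5): e=[16,58,-6] → ·
    (3,3)@(7, 7): e=[-28,60,36] → ·
    (4,3)@(9, 7): e=[-24,66,26] → ·
    (7,5)@(15, 11): e=[-68,136,0] → ·  [on edge]
  covered (9 px):
    · · · · · · · ·
    · · █ █ █ █ █ ·
    · · · █ █ █ █ ·
    · · · · · · · ·
    · · · · · · · ·
    · · · · · · · ·
    · · · · · · · ·

Final: "outside"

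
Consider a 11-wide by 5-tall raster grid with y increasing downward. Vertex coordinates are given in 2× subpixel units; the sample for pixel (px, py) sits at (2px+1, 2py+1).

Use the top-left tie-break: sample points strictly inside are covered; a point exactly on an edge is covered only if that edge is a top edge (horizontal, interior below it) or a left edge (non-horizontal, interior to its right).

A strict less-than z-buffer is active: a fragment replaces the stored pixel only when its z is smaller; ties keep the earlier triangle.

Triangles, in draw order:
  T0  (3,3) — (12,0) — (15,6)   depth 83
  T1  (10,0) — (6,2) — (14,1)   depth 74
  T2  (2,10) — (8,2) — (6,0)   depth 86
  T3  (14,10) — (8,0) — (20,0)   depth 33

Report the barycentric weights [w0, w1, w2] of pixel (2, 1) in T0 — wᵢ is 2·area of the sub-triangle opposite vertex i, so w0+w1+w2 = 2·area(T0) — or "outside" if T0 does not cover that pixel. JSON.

T0:
  2·area = 63
  edge (3, 3)→(12, 0): d=(9,-3) top-left  bias=+0
  edge (12, 0)→(15, 6): d=(3,6) right/bottom  bias=-1
  edge (15, 6)→(3, 3): d=(-12,-3) top-left  bias=+0
    (4,0)@(9, 1): e=[0,21,42] → #  [on edge]
    (5,0)@(11, 1): e=[6,9,48] → #
    (6,0)@(13, 1): e=[12,-3,54] → ·
    (1,1)@(3, 3): e=[0,63,0] → #  [on edge]
    (2,1)@(5, 3): e=[6,51,6] → #
    (3,1)@(7, 3): e=[12,39,12] → #
    (6,1)@(13, 3): e=[30,3,30] → #
    (7,1)@(15, 3): e=[36,-9,36] → ·
    (1,2)@(3, 5): e=[18,69,-24] → ·
    (2,2)@(5, 5): e=[24,57,-18] → ·
    (3,2)@(7, 5): e=[30,45,-12] → ·
    (4,2)@(9, 5): e=[36,33,-6] → ·
    (5,2)@(11, 5): e=[42,21,0] → #  [on edge]
    (9,3)@(19, 7): e=[84,-21,0] → ·  [on edge]
  covered (10 px):
    · · · · # # · · · · ·
    · # # # # # # · · · ·
    · · · · · # # · · · ·
    · · · · · · · · · · ·
    · · · · · · · · · · ·
T1:
  2·area = 12  (B↔C swapped to make it positive)
  edge (10, 0)→(14, 1): d=(4,1) right/bottom  bias=-1
  edge (14, 1)→(6, 2): d=(-8,1) right/bottom  bias=-1
  edge (6, 2)→(10, 0): d=(4,-2) top-left  bias=+0
    (4,0)@(9, 1): e=[5,5,2] → #
    (5,0)@(11, 1): e=[3,3,6] → #
    (6,0)@(13, 1): e=[1,1,10] → #
    (7,0)@(15, 1): e=[-1,-1,14] → ·
    (4,1)@(9, 3): e=[13,-11,10] → ·
    (5,1)@(11, 3): e=[11,-13,14] → ·
    (6,1)@(13, 3): e=[9,-15,18] → ·
  covered (3 px):
    · · · · # # # · · · ·
    · · · · · · · · · · ·
    · · · · · · · · · · ·
    · · · · · · · · · · ·
    · · · · · · · · · · ·
T2:
  2·area = 28  (B↔C swapped to make it positive)
  edge (2, 10)→(6, 0): d=(4,-10) top-left  bias=+0
  edge (6, 0)→(8, 2): d=(2,2) right/bottom  bias=-1
  edge (8, 2)→(2, 10): d=(-6,8) right/bottom  bias=-1
    (3,0)@(7, 1): e=[14,0,14] → ·  [on edge]
    (2,1)@(5, 3): e=[2,8,18] → #
    (3,1)@(7, 3): e=[22,4,2] → #
    (4,1)@(9, 3): e=[42,0,-14] → ·  [on edge]
    (2,2)@(5, 5): e=[10,12,6] → #
    (3,2)@(7, 5): e=[30,8,-10] → ·
    (5,2)@(11, 5): e=[70,0,-42] → ·  [on edge]
    (2,3)@(5, 7): e=[18,16,-6] → ·
    (6,3)@(13, 7): e=[98,0,-70] → ·  [on edge]
    (7,4)@(15, 9): e=[126,0,-98] → ·  [on edge]
  covered (3 px):
    · · · · · · · · · · ·
    · · # # · · · · · · ·
    · · # · · · · · · · ·
    · · · · · · · · · · ·
    · · · · · · · · · · ·
T3:
  2·area = 120
  edge (14, 10)→(8, 0): d=(-6,-10) top-left  bias=+0
  edge (8, 0)→(20, 0): d=(12,0) top-left  bias=+0
  edge (20, 0)→(14, 10): d=(-6,10) right/bottom  bias=-1
    (4,0)@(9, 1): e=[4,12,104] → #
    (5,0)@(11, 1): e=[24,12,84] → #
    (6,0)@(13, 1): e=[44,12,64] → #
    (7,0)@(15, 1): e=[64,12,44] → #
    (8,0)@(17, 1): e=[84,12,24] → #
    (9,0)@(19, 1): e=[104,12,4] → #
    (10,0)@(21, 1): e=[124,12,-16] → ·
    (4,1)@(9, 3): e=[-8,36,92] → ·
    (5,1)@(11, 3): e=[12,36,72] → #
    (9,1)@(19, 3): e=[92,36,-8] → ·
    (5,2)@(11, 5): e=[0,60,60] → #  [on edge]
    (8,2)@(17, 5): e=[60,60,0] → ·  [on edge]
  covered (15 px):
    · · · · # # # # # # ·
    · · · · · # # # # · ·
    · · · · · # # # · · ·
    · · · · · · # # · · ·
    · · · · · · · · · · ·

Final: [51,6,6]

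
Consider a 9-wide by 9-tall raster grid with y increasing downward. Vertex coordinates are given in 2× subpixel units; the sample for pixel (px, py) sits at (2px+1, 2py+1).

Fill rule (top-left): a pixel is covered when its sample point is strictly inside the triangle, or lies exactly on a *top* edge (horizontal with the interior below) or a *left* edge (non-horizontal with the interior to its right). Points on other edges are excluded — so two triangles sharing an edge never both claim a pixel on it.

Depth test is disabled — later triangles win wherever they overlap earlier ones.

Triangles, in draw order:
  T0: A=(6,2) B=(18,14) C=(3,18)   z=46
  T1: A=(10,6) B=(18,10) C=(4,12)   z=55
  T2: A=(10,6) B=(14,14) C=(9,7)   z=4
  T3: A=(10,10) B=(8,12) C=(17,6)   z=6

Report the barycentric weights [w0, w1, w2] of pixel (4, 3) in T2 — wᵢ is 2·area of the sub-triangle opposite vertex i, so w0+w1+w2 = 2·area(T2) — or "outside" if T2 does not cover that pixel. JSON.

T0:
  2·area = 228
  edge (6, 2)→(18, 14): d=(12,12) right/bottom  bias=-1
  edge (18, 14)→(3, 18): d=(-15,4) right/bottom  bias=-1
  edge (3, 18)→(6, 2): d=(3,-16) top-left  bias=+0
    (2,0)@(5, 1): e=[0,247,-19] → ·  [on edge]
    (3,1)@(7, 3): e=[0,209,19] → ·  [on edge]
    (3,2)@(7, 5): e=[24,179,25] → #
    (4,2)@(9, 5): e=[0,171,57] → ·  [on edge]
    (3,3)@(7, 7): e=[48,149,31] → #
    (4,3)@(9, 7): e=[24,141,63] → #
    (5,3)@(11, 7): e=[0,133,95] → ·  [on edge]
    (2,4)@(5, 9): e=[96,127,5] → #
    (5,4)@(11, 9): e=[24,103,101] → #
    (6,4)@(13, 9): e=[0,95,133] → ·  [on edge]
    (2,5)@(5, 11): e=[120,97,11] → #
    (6,5)@(13, 11): e=[24,65,139] → #
    (7,5)@(15, 11): e=[0,57,171] → ·  [on edge]
    (8,6)@(17, 13): e=[0,19,209] → ·  [on edge]
  covered (24 px):
    · · · · · · · · ·
    · · · · · · · · ·
    · · · # · · · · ·
    · · · # # · · · ·
    · · # # # # · · ·
    · · # # # # # · ·
    · · # # # # # # ·
    · · # # # # # · ·
    · · # · · · · · ·
T1:
  2·area = 72
  edge (10, 6)→(18, 10): d=(8,4) right/bottom  bias=-1
  edge (18, 10)→(4, 12): d=(-14,2) right/bottom  bias=-1
  edge (4, 12)→(10, 6): d=(6,-6) top-left  bias=+0
    (7,0)@(15, 1): e=[-60,132,0] → ·  [on edge]
    (6,1)@(13, 3): e=[-36,108,0] → ·  [on edge]
    (5,2)@(11, 5): e=[-12,84,0] → ·  [on edge]
    (4,3)@(9, 7): e=[12,60,0] → #  [on edge]
    (5,3)@(11, 7): e=[4,56,12] → #
    (6,3)@(13, 7): e=[-4,52,24] → ·
    (3,4)@(7, 9): e=[36,36,0] → #  [on edge]
    (6,4)@(13, 9): e=[12,24,36] → #
    (7,4)@(15, 9): e=[4,20,48] → #
    (8,4)@(17, 9): e=[-4,16,60] → ·
    (2,5)@(5, 11): e=[60,12,0] → #  [on edge]
    (5,5)@(11, 11): e=[36,0,36] → ·  [on edge]
    (1,6)@(3, 13): e=[84,-12,0] → ·  [on edge]
    (0,7)@(1, 15): e=[108,-36,0] → ·  [on edge]
  covered (10 px):
    · · · · · · · · ·
    · · · · · · · · ·
    · · · · · · · · ·
    · · · · # # · · ·
    · · · # # # # # ·
    · · # # # · · · ·
    · · · · · · · · ·
    · · · · · · · · ·
    · · · · · · · · ·
T2:
  2·area = 12
  edge (10, 6)→(14, 14): d=(4,8) right/bottom  bias=-1
  edge (14, 14)→(9, 7): d=(-5,-7) top-left  bias=+0
  edge (9, 7)→(10, 6): d=(1,-1) top-left  bias=+0
    (7,0)@(15, 1): e=[-60,72,0] → ·  [on edge]
    (6,1)@(13, 3): e=[-36,48,0] → ·  [on edge]
    (5,2)@(11, 5): e=[-12,24,0] → ·  [on edge]
    (4,3)@(9, 7): e=[12,0,0] → #  [on edge]
    (5,3)@(11, 7): e=[-4,14,2] → ·
    (3,4)@(7, 9): e=[36,-24,0] → ·  [on edge]
    (4,4)@(9, 9): e=[20,-10,2] → ·
    (5,4)@(11, 9): e=[4,4,4] → #
    (6,4)@(13, 9): e=[-12,18,6] → ·
    (2,5)@(5, 11): e=[60,-48,0] → ·  [on edge]
    (5,5)@(11, 11): e=[12,-6,6] → ·
    (1,6)@(3, 13): e=[84,-72,0] → ·  [on edge]
    (0,7)@(1, 15): e=[108,-96,0] → ·  [on edge]
  covered (2 px):
    · · · · · · · · ·
    · · · · · · · · ·
    · · · · · · · · ·
    · · · · # · · · ·
    · · · · · # · · ·
    · · · · · · · · ·
    · · · · · · · · ·
    · · · · · · · · ·
    · · · · · · · · ·
T3:
  2·area = 6  (B↔C swapped to make it positive)
  edge (10, 10)→(17, 6): d=(7,-4) top-left  bias=+0
  edge (17, 6)→(8, 12): d=(-9,6) right/bottom  bias=-1
  edge (8, 12)→(10, 10): d=(2,-2) top-left  bias=+0
    (8,1)@(17, 3): e=[-21,27,0] → ·  [on edge]
    (7,2)@(15, 5): e=[-15,21,0] → ·  [on edge]
    (6,3)@(13, 7): e=[-9,15,0] → ·  [on edge]
    (5,4)@(11, 9): e=[-3,9,0] → ·  [on edge]
    (4,5)@(9, 11): e=[3,3,0] → #  [on edge]
    (5,5)@(11, 11): e=[11,-9,4] → ·
    (3,6)@(7, 13): e=[9,-3,0] → ·  [on edge]
    (4,6)@(9, 13): e=[17,-15,4] → ·
    (2,7)@(5, 15): e=[15,-9,0] → ·  [on edge]
    (1,8)@(3, 17): e=[21,-15,0] → ·  [on edge]
  covered (1 px):
    · · · · · · · · ·
    · · · · · · · · ·
    · · · · · · · · ·
    · · · · · · · · ·
    · · · · · · · · ·
    · · · · # · · · ·
    · · · · · · · · ·
    · · · · · · · · ·
    · · · · · · · · ·

Answer: [0,0,12]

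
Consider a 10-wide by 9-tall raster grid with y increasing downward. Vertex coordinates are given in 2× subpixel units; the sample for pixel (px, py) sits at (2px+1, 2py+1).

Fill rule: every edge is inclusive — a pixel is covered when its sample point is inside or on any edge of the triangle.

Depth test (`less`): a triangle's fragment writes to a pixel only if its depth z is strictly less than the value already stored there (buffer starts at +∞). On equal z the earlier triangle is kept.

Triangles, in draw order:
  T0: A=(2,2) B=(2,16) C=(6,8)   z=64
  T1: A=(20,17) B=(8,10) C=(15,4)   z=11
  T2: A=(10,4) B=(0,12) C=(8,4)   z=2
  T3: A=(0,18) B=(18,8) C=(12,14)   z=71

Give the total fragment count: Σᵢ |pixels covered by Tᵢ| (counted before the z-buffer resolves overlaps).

T0:
  2·area = 56  (B↔C swapped to make it positive)
  edge (2, 2)→(6, 8): d=(4,6) inclusive
  edge (6, 8)→(2, 16): d=(-4,8) inclusive
  edge (2, 16)→(2, 2): d=(0,-14) inclusive
    (1,2)@(3, 5): e=[6,36,14] → #
    (2,2)@(5, 5): e=[-6,20,42] → ·
    (1,3)@(3, 7): e=[14,28,14] → #
    (2,3)@(5, 7): e=[2,12,42] → #
    (3,3)@(7, 7): e=[-10,-4,70] → ·
    (1,4)@(3, 9): e=[22,20,14] → #
    (3,4)@(7, 9): e=[-2,-12,70] → ·
    (1,5)@(3, 11): e=[30,12,14] → #
    (2,5)@(5, 11): e=[18,-4,42] → ·
    (1,6)@(3, 13): e=[38,4,14] → #
    (2,6)@(5, 13): e=[26,-12,42] → ·
    (1,7)@(3, 15): e=[46,-4,14] → ·
  covered (7 px):
    · · · · · · · · · ·
    · · · · · · · · · ·
    · # · · · · · · · ·
    · # # · · · · · · ·
    · # # · · · · · · ·
    · # · · · · · · · ·
    · # · · · · · · · ·
    · · · · · · · · · ·
    · · · · · · · · · ·
T1:
  2·area = 121
  edge (20, 17)→(8, 10): d=(-12,-7) inclusive
  edge (8, 10)→(15, 4): d=(7,-6) inclusive
  edge (15, 4)→(20, 17): d=(5,13) inclusive
    (7,2)@(15, 5): e=[109,7,5] → #
    (8,2)@(17, 5): e=[123,19,-21] → ·
    (6,3)@(13, 7): e=[71,9,41] → #
    (8,3)@(17, 7): e=[99,33,-11] → ·
    (5,4)@(11, 9): e=[33,11,77] → #
    (8,4)@(17, 9): e=[75,47,-1] → ·
    (5,5)@(11, 11): e=[9,25,87] → #
    (8,5)@(17, 11): e=[51,61,9] → #
    (9,5)@(19, 11): e=[65,73,-17] → ·
    (5,6)@(11, 13): e=[-15,39,97] → ·
    (6,6)@(13, 13): e=[-1,51,71] → ·
    (7,6)@(15, 13): e=[13,63,45] → #
  covered (14 px):
    · · · · · · · · · ·
    · · · · · · · · · ·
    · · · · · · · # · ·
    · · · · · · # # · ·
    · · · · · # # # · ·
    · · · · · # # # # ·
    · · · · · · · # # ·
    · · · · · · · · # #
    · · · · · · · · · ·
T2:
  2·area = 16
  edge (10, 4)→(0, 12): d=(-10,8) inclusive
  edge (0, 12)→(8, 4): d=(8,-8) inclusive
  edge (8, 4)→(10, 4): d=(2,0) inclusive
    (5,0)@(11, 1): e=[22,0,-6] → ·  [on edge]
    (4,1)@(9, 3): e=[18,0,-2] → ·  [on edge]
    (3,2)@(7, 5): e=[14,0,2] → #  [on edge]
    (4,2)@(9, 5): e=[-2,16,2] → ·
    (2,3)@(5, 7): e=[10,0,6] → #  [on edge]
    (3,3)@(7, 7): e=[-6,16,6] → ·
    (1,4)@(3, 9): e=[6,0,10] → #  [on edge]
    (2,4)@(5, 9): e=[-10,16,10] → ·
    (0,5)@(1, 11): e=[2,0,14] → #  [on edge]
    (1,5)@(3, 11): e=[-14,16,14] → ·
    (0,6)@(1, 13): e=[-18,16,18] → ·
  covered (4 px):
    · · · · · · · · · ·
    · · · · · · · · · ·
    · · · # · · · · · ·
    · · # · · · · · · ·
    · # · · · · · · · ·
    # · · · · · · · · ·
    · · · · · · · · · ·
    · · · · · · · · · ·
    · · · · · · · · · ·
T3:
  2·area = 48
  edge (0, 18)→(18, 8): d=(18,-10) inclusive
  edge (18, 8)→(12, 14): d=(-6,6) inclusive
  edge (12, 14)→(0, 18): d=(-12,4) inclusive
    (9,3)@(19, 7): e=[-8,0,56] → ·  [on edge]
    (8,4)@(17, 9): e=[8,0,40] → #  [on edge]
    (9,4)@(19, 9): e=[28,-12,32] → ·
    (6,5)@(13, 11): e=[4,12,32] → #
    (7,5)@(15, 11): e=[24,0,24] → #  [on edge]
    (8,5)@(17, 11): e=[44,-12,16] → ·
    (4,6)@(9, 13): e=[0,24,24] → #  [on edge]
    (5,6)@(11, 13): e=[20,12,16] → #
    (6,6)@(13, 13): e=[40,0,8] → #  [on edge]
    (7,6)@(15, 13): e=[60,-12,0] → ·  [on edge]
    (3,7)@(7, 15): e=[16,24,8] → #
    (4,7)@(9, 15): e=[36,12,0] → #  [on edge]
    (5,7)@(11, 15): e=[56,0,-8] → ·  [on edge]
    (1,8)@(3, 17): e=[12,36,0] → #  [on edge]
    (4,8)@(9, 17): e=[72,0,-24] → ·  [on edge]
  covered (9 px):
    · · · · · · · · · ·
    · · · · · · · · · ·
    · · · · · · · · · ·
    · · · · · · · · · ·
    · · · · · · · · # ·
    · · · · · · # # · ·
    · · · · # # # · · ·
    · · · # # · · · · ·
    · # · · · · · · · ·

Answer: 34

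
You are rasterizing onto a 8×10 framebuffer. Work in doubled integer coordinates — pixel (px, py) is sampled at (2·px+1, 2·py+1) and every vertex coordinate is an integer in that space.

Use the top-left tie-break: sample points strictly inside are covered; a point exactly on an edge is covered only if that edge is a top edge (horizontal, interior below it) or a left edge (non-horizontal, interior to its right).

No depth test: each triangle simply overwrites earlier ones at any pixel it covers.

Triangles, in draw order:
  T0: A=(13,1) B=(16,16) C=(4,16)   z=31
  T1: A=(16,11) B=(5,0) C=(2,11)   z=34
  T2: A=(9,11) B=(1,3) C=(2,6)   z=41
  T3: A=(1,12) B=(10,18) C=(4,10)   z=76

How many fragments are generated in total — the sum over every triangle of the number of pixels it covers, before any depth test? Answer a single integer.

T0:
  2·area = 180
  edge (13, 1)→(16, 16): d=(3,15) right/bottom  bias=-1
  edge (16, 16)→(4, 16): d=(-12,0) right/bottom  bias=-1
  edge (4, 16)→(13, 1): d=(9,-15) top-left  bias=+0
    (6,0)@(13, 1): e=[0,180,0] → ·  [on edge]
    (6,1)@(13, 3): e=[6,156,18] → █
    (7,1)@(15, 3): e=[-24,156,48] → ·
    (5,2)@(11, 5): e=[42,132,6] → █
    (7,2)@(15, 5): e=[-18,132,66] → ·
    (5,3)@(11, 7): e=[48,108,24] → █
    (7,3)@(15, 7): e=[-12,108,84] → ·
    (4,4)@(9, 9): e=[84,84,12] → █
    (7,4)@(15, 9): e=[-6,84,102] → ·
    (3,5)@(7, 11): e=[120,60,0] → █  [on edge]
    (7,5)@(15, 11): e=[0,60,120] → ·  [on edge]
    (3,6)@(7, 13): e=[126,36,18] → █
  covered (23 px):
    · · · · · · · ·
    · · · · · · █ ·
    · · · · · █ █ ·
    · · · · · █ █ ·
    · · · · █ █ █ ·
    · · · █ █ █ █ ·
    · · · █ █ █ █ █
    · · █ █ █ █ █ █
    · · · · · · · ·
    · · · · · · · ·
T1:
  2·area = 154  (B↔C swapped to make it positive)
  edge (16, 11)→(2, 11): d=(-14,0) right/bottom  bias=-1
  edge (2, 11)→(5, 0): d=(3,-11) top-left  bias=+0
  edge (5, 0)→(16, 11): d=(11,11) right/bottom  bias=-1
    (2,0)@(5, 1): e=[140,3,11] → █
    (3,0)@(7, 1): e=[140,25,-11] → ·
    (2,1)@(5, 3): e=[112,9,33] → █
    (3,1)@(7, 3): e=[112,31,11] → █
    (4,1)@(9, 3): e=[112,53,-11] → ·
    (2,2)@(5, 5): e=[84,15,55] → █
    (4,2)@(9, 5): e=[84,59,11] → █
    (5,2)@(11, 5): e=[84,81,-11] → ·
    (2,3)@(5, 7): e=[56,21,77] → █
    (5,3)@(11, 7): e=[56,87,11] → █
    (6,3)@(13, 7): e=[56,109,-11] → ·
    (1,4)@(3, 9): e=[28,5,121] → █
    (0,5)@(1, 11): e=[0,-11,165] → ·  [on edge]
    (1,5)@(3, 11): e=[0,11,143] → ·  [on edge]
    (2,5)@(5, 11): e=[0,33,121] → ·  [on edge]
    (3,5)@(7, 11): e=[0,55,99] → ·  [on edge]
    (4,5)@(9, 11): e=[0,77,77] → ·  [on edge]
    (5,5)@(11, 11): e=[0,99,55] → ·  [on edge]
    (6,5)@(13, 11): e=[0,121,33] → ·  [on edge]
    (7,5)@(15, 11): e=[0,143,11] → ·  [on edge]
  covered (16 px):
    · · █ · · · · ·
    · · █ █ · · · ·
    · · █ █ █ · · ·
    · · █ █ █ █ · ·
    · █ █ █ █ █ █ ·
    · · · · · · · ·
    · · · · · · · ·
    · · · · · · · ·
    · · · · · · · ·
    · · · · · · · ·
T2:
  2·area = 16  (B↔C swapped to make it positive)
  edge (9, 11)→(2, 6): d=(-7,-5) top-left  bias=+0
  edge (2, 6)→(1, 3): d=(-1,-3) top-left  bias=+0
  edge (1, 3)→(9, 11): d=(8,8) right/bottom  bias=-1
    (0,1)@(1, 3): e=[16,0,0] → ·  [on edge]
    (1,2)@(3, 5): e=[12,4,0] → ·  [on edge]
    (2,3)@(5, 7): e=[8,8,0] → ·  [on edge]
    (1,4)@(3, 9): e=[-16,0,32] → ·  [on edge]
    (3,4)@(7, 9): e=[4,12,0] → ·  [on edge]
    (4,5)@(9, 11): e=[0,16,0] → ·  [on edge]
    (5,6)@(11, 13): e=[-4,20,0] → ·  [on edge]
    (2,7)@(5, 15): e=[-48,0,64] → ·  [on edge]
    (6,7)@(13, 15): e=[-8,24,0] → ·  [on edge]
    (7,8)@(15, 17): e=[-12,28,0] → ·  [on edge]
  covered (0 px):
    · · · · · · · ·
    · · · · · · · ·
    · · · · · · · ·
    · · · · · · · ·
    · · · · · · · ·
    · · · · · · · ·
    · · · · · · · ·
    · · · · · · · ·
    · · · · · · · ·
    · · · · · · · ·
T3:
  2·area = 36  (B↔C swapped to make it positive)
  edge (1, 12)→(4, 10): d=(3,-2) top-left  bias=+0
  edge (4, 10)→(10, 18): d=(6,8) right/bottom  bias=-1
  edge (10, 18)→(1, 12): d=(-9,-6) top-left  bias=+0
    (1,5)@(3, 11): e=[1,14,21] → █
    (2,5)@(5, 11): e=[5,-2,33] → ·
    (1,6)@(3, 13): e=[7,26,3] → █
    (2,6)@(5, 13): e=[11,10,15] → █
    (3,6)@(7, 13): e=[15,-6,27] → ·
    (1,7)@(3, 15): e=[13,38,-15] → ·
    (2,7)@(5, 15): e=[17,22,-3] → ·
    (3,7)@(7, 15): e=[21,6,9] → █
    (4,7)@(9, 15): e=[25,-10,21] → ·
    (3,8)@(7, 17): e=[27,18,-9] → ·
    (4,8)@(9, 17): e=[31,2,3] → █
    (5,8)@(11, 17): e=[35,-14,15] → ·
  covered (5 px):
    · · · · · · · ·
    · · · · · · · ·
    · · · · · · · ·
    · · · · · · · ·
    · · · · · · · ·
    · █ · · · · · ·
    · █ █ · · · · ·
    · · · █ · · · ·
    · · · · █ · · ·
    · · · · · · · ·

Final: 44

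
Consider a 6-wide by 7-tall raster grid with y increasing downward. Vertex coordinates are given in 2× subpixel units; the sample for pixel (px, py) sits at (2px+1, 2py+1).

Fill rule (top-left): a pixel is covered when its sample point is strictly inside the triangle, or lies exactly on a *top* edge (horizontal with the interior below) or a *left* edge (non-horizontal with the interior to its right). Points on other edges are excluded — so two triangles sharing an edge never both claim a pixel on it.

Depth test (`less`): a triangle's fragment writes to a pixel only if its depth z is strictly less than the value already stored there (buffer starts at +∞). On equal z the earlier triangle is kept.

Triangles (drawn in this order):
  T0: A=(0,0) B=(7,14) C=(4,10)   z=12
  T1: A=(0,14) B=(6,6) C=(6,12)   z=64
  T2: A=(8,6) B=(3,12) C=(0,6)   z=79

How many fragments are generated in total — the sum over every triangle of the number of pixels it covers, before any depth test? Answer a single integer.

T0:
  2·area = 14
  edge (0, 0)→(7, 14): d=(7,14) right/bottom  bias=-1
  edge (7, 14)→(4, 10): d=(-3,-4) top-left  bias=+0
  edge (4, 10)→(0, 0): d=(-4,-10) top-left  bias=+0
    (1,3)@(3, 7): e=[7,5,2] → X
    (2,3)@(5, 7): e=[-21,13,22] → .
    (1,4)@(3, 9): e=[21,-1,-6] → .
    (2,5)@(5, 11): e=[7,1,6] → X
    (3,5)@(7, 11): e=[-21,9,26] → .
    (2,6)@(5, 13): e=[21,-5,-2] → .
  covered (2 px):
    . . . . . .
    . . . . . .
    . . . . . .
    . X . . . .
    . . . . . .
    . . X . . .
    . . . . . .
T1:
  2·area = 36
  edge (0, 14)→(6, 6): d=(6,-8) top-left  bias=+0
  edge (6, 6)→(6, 12): d=(0,6) right/bottom  bias=-1
  edge (6, 12)→(0, 14): d=(-6,2) right/bottom  bias=-1
    (2,4)@(5, 9): e=[10,6,20] → X
    (3,4)@(7, 9): e=[26,-6,16] → .
    (1,5)@(3, 11): e=[6,18,12] → X
    (3,5)@(7, 11): e=[38,-6,4] → .
    (4,5)@(9, 11): e=[54,-18,0] → .  [on edge]
    (0,6)@(1, 13): e=[2,30,4] → X
    (1,6)@(3, 13): e=[18,18,0] → .  [on edge]
    (2,6)@(5, 13): e=[34,6,-4] → .
  covered (4 px):
    . . . . . .
    . . . . . .
    . . . . . .
    . . . . . .
    . . X . . .
    . X X . . .
    X . . . . .
T2:
  2·area = 48
  edge (8, 6)→(3, 12): d=(-5,6) right/bottom  bias=-1
  edge (3, 12)→(0, 6): d=(-3,-6) top-left  bias=+0
  edge (0, 6)→(8, 6): d=(8,0) top-left  bias=+0
    (0,3)@(1, 7): e=[37,3,8] → X
    (1,3)@(3, 7): e=[25,15,8] → X
    (2,3)@(5, 7): e=[13,27,8] → X
    (3,3)@(7, 7): e=[1,39,8] → X
    (4,3)@(9, 7): e=[-11,51,8] → .
    (0,4)@(1, 9): e=[27,-3,24] → .
    (1,4)@(3, 9): e=[15,9,24] → X
    (3,4)@(7, 9): e=[-9,33,24] → .
    (1,5)@(3, 11): e=[5,3,40] → X
    (2,5)@(5, 11): e=[-7,15,40] → .
    (1,6)@(3, 13): e=[-5,-3,56] → .
  covered (7 px):
    . . . . . .
    . . . . . .
    . . . . . .
    X X X X . .
    . X X . . .
    . X . . . .
    . . . . . .

Final: 13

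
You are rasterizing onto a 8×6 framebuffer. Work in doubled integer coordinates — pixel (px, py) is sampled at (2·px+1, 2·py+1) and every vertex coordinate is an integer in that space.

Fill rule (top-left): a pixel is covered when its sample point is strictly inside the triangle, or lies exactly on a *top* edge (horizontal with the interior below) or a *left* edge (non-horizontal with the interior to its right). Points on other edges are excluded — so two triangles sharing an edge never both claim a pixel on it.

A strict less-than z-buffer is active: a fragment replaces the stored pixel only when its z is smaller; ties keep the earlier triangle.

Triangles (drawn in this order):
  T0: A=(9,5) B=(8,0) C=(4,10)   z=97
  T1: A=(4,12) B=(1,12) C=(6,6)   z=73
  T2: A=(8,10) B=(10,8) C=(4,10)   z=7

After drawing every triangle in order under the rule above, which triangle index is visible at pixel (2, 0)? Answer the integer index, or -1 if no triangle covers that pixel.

T0:
  2·area = 30  (B↔C swapped to make it positive)
  edge (9, 5)→(4, 10): d=(-5,5) right/bottom  bias=-1
  edge (4, 10)→(8, 0): d=(4,-10) top-left  bias=+0
  edge (8, 0)→(9, 5): d=(1,5) right/bottom  bias=-1
    (6,0)@(13, 1): e=[0,54,-24] → ·  [on edge]
    (3,1)@(7, 3): e=[20,2,8] → #
    (4,1)@(9, 3): e=[10,22,-2] → ·
    (5,1)@(11, 3): e=[0,42,-12] → ·  [on edge]
    (3,2)@(7, 5): e=[10,10,10] → #
    (4,2)@(9, 5): e=[0,30,0] → ·  [on edge]
    (3,3)@(7, 7): e=[0,18,12] → ·  [on edge]
    (2,4)@(5, 9): e=[0,6,24] → ·  [on edge]
    (1,5)@(3, 11): e=[0,-6,36] → ·  [on edge]
  covered (2 px):
    · · · · · · · ·
    · · · # · · · ·
    · · · # · · · ·
    · · · · · · · ·
    · · · · · · · ·
    · · · · · · · ·
T1:
  2·area = 18
  edge (4, 12)→(1, 12): d=(-3,0) right/bottom  bias=-1
  edge (1, 12)→(6, 6): d=(5,-6) top-left  bias=+0
  edge (6, 6)→(4, 12): d=(-2,6) right/bottom  bias=-1
    (3,1)@(7, 3): e=[27,-9,0] → ·  [on edge]
    (2,4)@(5, 9): e=[9,9,0] → ·  [on edge]
    (1,5)@(3, 11): e=[3,7,8] → #
    (2,5)@(5, 11): e=[3,19,-4] → ·
  covered (1 px):
    · · · · · · · ·
    · · · · · · · ·
    · · · · · · · ·
    · · · · · · · ·
    · · · · · · · ·
    · # · · · · · ·
T2:
  2·area = 8  (B↔C swapped to make it positive)
  edge (8, 10)→(4, 10): d=(-4,0) right/bottom  bias=-1
  edge (4, 10)→(10, 8): d=(6,-2) top-left  bias=+0
  edge (10, 8)→(8, 10): d=(-2,2) right/bottom  bias=-1
    (7,1)@(15, 3): e=[28,-20,0] → ·  [on edge]
    (6,2)@(13, 5): e=[20,-12,0] → ·  [on edge]
    (5,3)@(11, 7): e=[12,-4,0] → ·  [on edge]
    (6,3)@(13, 7): e=[12,0,-4] → ·  [on edge]
    (3,4)@(7, 9): e=[4,0,4] → #  [on edge]
    (4,4)@(9, 9): e=[4,4,0] → ·  [on edge]
    (0,5)@(1, 11): e=[-4,0,12] → ·  [on edge]
    (3,5)@(7, 11): e=[-4,12,0] → ·  [on edge]
  covered (1 px):
    · · · · · · · ·
    · · · · · · · ·
    · · · · · · · ·
    · · · · · · · ·
    · · · # · · · ·
    · · · · · · · ·

Z-buffer (winner per pixel, '.' = empty):
  . . . . . . . .
  . . . 0 . . . .
  . . . 0 . . . .
  . . . . . . . .
  . . . 2 . . . .
  . 1 . . . . . .

Answer: -1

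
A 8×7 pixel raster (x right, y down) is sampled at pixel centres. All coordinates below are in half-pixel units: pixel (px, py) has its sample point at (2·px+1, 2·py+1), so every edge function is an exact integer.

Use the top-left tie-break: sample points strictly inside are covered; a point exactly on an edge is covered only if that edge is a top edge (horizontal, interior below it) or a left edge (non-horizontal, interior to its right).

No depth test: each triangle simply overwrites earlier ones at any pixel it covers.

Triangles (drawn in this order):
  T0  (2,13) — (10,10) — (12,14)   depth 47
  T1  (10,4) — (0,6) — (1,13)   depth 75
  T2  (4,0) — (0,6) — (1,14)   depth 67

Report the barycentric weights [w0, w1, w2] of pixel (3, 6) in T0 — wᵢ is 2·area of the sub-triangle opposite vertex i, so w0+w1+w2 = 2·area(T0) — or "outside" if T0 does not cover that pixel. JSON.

T0:
  2·area = 38
  edge (2, 13)→(10, 10): d=(8,-3) top-left  bias=+0
  edge (10, 10)→(12, 14): d=(2,4) right/bottom  bias=-1
  edge (12, 14)→(2, 13): d=(-10,-1) top-left  bias=+0
    (4,5)@(9, 11): e=[5,6,27] → X
    (5,5)@(11, 11): e=[11,-2,29] → .
    (1,6)@(3, 13): e=[3,34,1] → X
    (2,6)@(5, 13): e=[9,26,3] → X
    (3,6)@(7, 13): e=[15,18,5] → X
    (5,6)@(11, 13): e=[27,2,9] → X
    (6,6)@(13, 13): e=[33,-6,11] → .
  covered (6 px):
    . . . . . . . .
    . . . . . . . .
    . . . . . . . .
    . . . . . . . .
    . . . . . . . .
    . . . . X . . .
    . X X X X X . .
T1:
  2·area = 72  (B↔C swapped to make it positive)
  edge (10, 4)→(1, 13): d=(-9,9) right/bottom  bias=-1
  edge (1, 13)→(0, 6): d=(-1,-7) top-left  bias=+0
  edge (0, 6)→(10, 4): d=(10,-2) top-left  bias=+0
    (6,0)@(13, 1): e=[0,96,-24] → .  [on edge]
    (5,1)@(11, 3): e=[0,80,-8] → .  [on edge]
    (7,1)@(15, 3): e=[-36,108,0] → .  [on edge]
    (2,2)@(5, 5): e=[36,36,0] → X  [on edge]
    (3,2)@(7, 5): e=[18,50,4] → X
    (4,2)@(9, 5): e=[0,64,8] → .  [on edge]
    (0,3)@(1, 7): e=[54,6,12] → X
    (1,3)@(3, 7): e=[36,20,16] → X
    (3,3)@(7, 7): e=[0,48,24] → .  [on edge]
    (0,4)@(1, 9): e=[36,4,32] → X
    (2,4)@(5, 9): e=[0,32,40] → .  [on edge]
    (0,5)@(1, 11): e=[18,2,52] → X
    (1,5)@(3, 11): e=[0,16,56] → .  [on edge]
    (0,6)@(1, 13): e=[0,0,72] → .  [on edge]
  covered (8 px):
    . . . . . . . .
    . . . . . . . .
    . . X X . . . .
    X X X . . . . .
    X X . . . . . .
    X . . . . . . .
    . . . . . . . .
T2:
  2·area = 38  (B↔C swapped to make it positive)
  edge (4, 0)→(1, 14): d=(-3,14) right/bottom  bias=-1
  edge (1, 14)→(0, 6): d=(-1,-8) top-left  bias=+0
  edge (0, 6)→(4, 0): d=(4,-6) top-left  bias=+0
    (1,1)@(3, 3): e=[5,27,6] → X
    (2,1)@(5, 3): e=[-23,43,18] → .
    (0,2)@(1, 5): e=[27,9,2] → X
    (1,2)@(3, 5): e=[-1,25,14] → .
    (0,3)@(1, 7): e=[21,7,10] → X
    (1,3)@(3, 7): e=[-7,23,22] → .
    (0,4)@(1, 9): e=[15,5,18] → X
    (1,4)@(3, 9): e=[-13,21,30] → .
    (0,5)@(1, 11): e=[9,3,26] → X
    (1,5)@(3, 11): e=[-19,19,38] → .
    (0,6)@(1, 13): e=[3,1,34] → X
    (1,6)@(3, 13): e=[-25,17,46] → .
  covered (6 px):
    . . . . . . . .
    . X . . . . . .
    X . . . . . . .
    X . . . . . . .
    X . . . . . . .
    X . . . . . . .
    X . . . . . . .

Result: [18,5,15]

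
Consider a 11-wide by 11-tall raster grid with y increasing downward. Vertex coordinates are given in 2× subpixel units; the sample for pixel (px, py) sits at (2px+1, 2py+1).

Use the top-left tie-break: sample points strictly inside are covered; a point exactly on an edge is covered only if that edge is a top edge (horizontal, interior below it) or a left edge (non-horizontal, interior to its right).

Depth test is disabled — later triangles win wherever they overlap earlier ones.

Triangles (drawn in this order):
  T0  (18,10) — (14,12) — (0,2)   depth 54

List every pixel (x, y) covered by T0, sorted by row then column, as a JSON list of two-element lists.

T0:
  2·area = 68
  edge (18, 10)→(14, 12): d=(-4,2) right/bottom  bias=-1
  edge (14, 12)→(0, 2): d=(-14,-10) top-left  bias=+0
  edge (0, 2)→(18, 10): d=(18,8) right/bottom  bias=-1
    (2,2)@(5, 5): e=[46,8,14] → #
    (3,2)@(7, 5): e=[42,28,-2] → ·
    (2,3)@(5, 7): e=[38,-20,50] → ·
    (3,3)@(7, 7): e=[34,0,34] → #  [on edge]
    (4,3)@(9, 7): e=[30,20,18] → #
    (5,3)@(11, 7): e=[26,40,2] → #
    (6,3)@(13, 7): e=[22,60,-14] → ·
    (3,4)@(7, 9): e=[26,-28,70] → ·
    (4,4)@(9, 9): e=[22,-8,54] → ·
    (5,4)@(11, 9): e=[18,12,38] → #
    (6,4)@(13, 9): e=[14,32,22] → #
    (7,4)@(15, 9): e=[10,52,6] → #
    (10,8)@(21, 17): e=[-34,0,102] → ·  [on edge]
  covered (9 px):
    · · · · · · · · · · ·
    · · · · · · · · · · ·
    · · # · · · · · · · ·
    · · · # # # · · · · ·
    · · · · · # # # · · ·
    · · · · · · # # · · ·
    · · · · · · · · · · ·
    · · · · · · · · · · ·
    · · · · · · · · · · ·
    · · · · · · · · · · ·
    · · · · · · · · · · ·

Answer: [[2,2],[3,3],[4,3],[5,3],[5,4],[6,4],[7,4],[6,5],[7,5]]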